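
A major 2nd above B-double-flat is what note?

A second above B lands on the letter C.
A major second spans 2 semitones, so Bbb moves to pitch class 11. On the letter C that is Cb.

Cb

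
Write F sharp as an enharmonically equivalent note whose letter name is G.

Gb

Plain G sits 1 semitone above F#, so on the letter G the same pitch needs a flat: Gb.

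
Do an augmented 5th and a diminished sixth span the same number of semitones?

An augmented fifth spans 8 semitones; a diminished sixth spans 7.
The spans differ, so they are not enharmonic equivalents.

No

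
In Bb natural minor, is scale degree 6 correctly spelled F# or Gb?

Gb

Each scale degree takes a distinct letter name. Degree 6 of a scale on B must use the letter G.
Gb and F# are enharmonically the same pitch, but only Gb uses the letter G, so it is the correct spelling here.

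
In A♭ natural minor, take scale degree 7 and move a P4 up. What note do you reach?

Cb

Scale degree 7 of Ab natural minor is Gb.
A perfect fourth (5 semitones) above Gb lands on the letter C, giving Cb.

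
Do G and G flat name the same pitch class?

No

Two spellings are enharmonically equivalent only if they share a pitch class.
Here G → 7, Gb → 6; 6 ≠ 7, so they are not.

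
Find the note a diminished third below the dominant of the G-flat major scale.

The dominant of Gb major is Db.
A diminished third (2 semitones) below Db lands on the letter B, giving B.

B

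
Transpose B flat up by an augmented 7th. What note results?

A seventh above B lands on the letter A.
An augmented seventh spans 12 semitones, so Bb moves to pitch class 10. On the letter A that is A#.

A#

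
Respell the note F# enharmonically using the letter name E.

E##

Plain E sits 2 semitones below F#, so on the letter E the same pitch needs a double sharp: E##.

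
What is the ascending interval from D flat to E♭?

major second

The letter names run D→E, a span of 1 letter step, so the interval is some kind of second.
Db to Eb is 2 semitones. A major second is 2, so 2 makes it major.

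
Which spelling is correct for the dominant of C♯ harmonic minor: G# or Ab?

Each scale degree takes a distinct letter name. Degree 5 of a scale on C must use the letter G.
G# and Ab are enharmonically the same pitch, but only G# uses the letter G, so it is the correct spelling here.

G#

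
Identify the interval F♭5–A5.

augmented third

Counting letters F–G–A gives a third.
Fb→A = 5 semitones, 1 wider than the major third (4), so augmented.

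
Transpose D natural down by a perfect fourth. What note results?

A

A fourth below D lands on the letter A.
A perfect fourth spans 5 semitones, so D moves to pitch class 9. On the letter A that is A.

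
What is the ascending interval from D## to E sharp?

The letter names run D→E, a span of 1 letter step, so the interval is some kind of second.
D## to E# is 1 semitone. A major second is 2, so 1 makes it minor.

minor second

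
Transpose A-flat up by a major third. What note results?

C

A up a major third is C#, so the target letter is C.
From Ab, a major third is 4 semitones up: C.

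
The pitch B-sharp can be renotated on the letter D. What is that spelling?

Dbb

Plain D sits 2 semitones above B#, so on the letter D the same pitch needs a double flat: Dbb.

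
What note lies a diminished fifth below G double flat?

Cb

A fifth below G lands on the letter C.
A diminished fifth spans 6 semitones, so Gbb moves to pitch class 11. On the letter C that is Cb.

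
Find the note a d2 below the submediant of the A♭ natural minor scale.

The submediant of Ab natural minor is Fb.
A diminished second (0 semitones) below Fb lands on the letter E, giving E.

E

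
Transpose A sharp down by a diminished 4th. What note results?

E##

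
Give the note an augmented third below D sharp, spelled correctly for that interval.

A third below D lands on the letter B.
An augmented third spans 5 semitones, so D# moves to pitch class 10. On the letter B that is Bb.

Bb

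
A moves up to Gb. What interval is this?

diminished seventh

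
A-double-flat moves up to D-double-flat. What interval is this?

The letter names run A→D, a span of 3 letter steps, so the interval is some kind of fourth.
Abb to Dbb is 5 semitones. A perfect fourth is 5, so 5 makes it perfect.

perfect fourth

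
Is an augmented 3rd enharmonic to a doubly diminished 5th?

Yes

An augmented third spans 5 semitones; a doubly diminished fifth spans 5.
They are enharmonically equivalent.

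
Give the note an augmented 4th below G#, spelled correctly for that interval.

D

G down a perfect fourth is D, so the target letter is D.
From G#, an augmented fourth is 6 semitones down: D.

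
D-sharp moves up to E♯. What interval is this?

major second

Counting letters D–E gives a second.
D#→E# = 2 semitones, exactly the major second.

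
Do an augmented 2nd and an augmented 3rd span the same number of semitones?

No

An augmented second spans 3 semitones; an augmented third spans 5.
The spans differ, so they are not enharmonic equivalents.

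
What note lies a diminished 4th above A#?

D

A up a perfect fourth is D, so the target letter is D.
From A#, a diminished fourth is 4 semitones up: D.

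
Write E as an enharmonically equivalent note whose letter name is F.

Plain F sits 1 semitone above E, so on the letter F the same pitch needs a flat: Fb.

Fb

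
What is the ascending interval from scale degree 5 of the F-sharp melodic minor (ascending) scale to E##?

augmented third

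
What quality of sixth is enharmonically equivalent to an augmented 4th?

doubly diminished

An augmented fourth spans 6 semitones.
A sixth spanning 6 semitones is doubly diminished (the major sixth is 9).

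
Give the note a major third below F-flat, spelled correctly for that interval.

F down a major third is Db, so the target letter is D.
From Fb, a major third is 4 semitones down: Dbb.

Dbb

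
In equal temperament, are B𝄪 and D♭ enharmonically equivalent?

Yes

B## is pitch class 1; Db is pitch class 1.
All spellings map to pitch class 1, so they are enharmonically equivalent.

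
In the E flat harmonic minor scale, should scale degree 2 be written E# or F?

F

Each scale degree takes a distinct letter name. Degree 2 of a scale on E must use the letter F.
F and E# are enharmonically the same pitch, but only F uses the letter F, so it is the correct spelling here.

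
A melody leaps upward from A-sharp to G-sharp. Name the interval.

The letter names run A→G, a span of 6 letter steps, so the interval is some kind of seventh.
A# to G# is 10 semitones. A major seventh is 11, so 10 makes it minor.

minor seventh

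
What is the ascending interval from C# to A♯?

major sixth

The letter names run C→A, a span of 5 letter steps, so the interval is some kind of sixth.
C# to A# is 9 semitones. A major sixth is 9, so 9 makes it major.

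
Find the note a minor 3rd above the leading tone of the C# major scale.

D#

The leading tone of C# major is B#.
A minor third (3 semitones) above B# lands on the letter D, giving D#.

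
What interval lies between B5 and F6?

Counting letters B–C–D–E–F gives a fifth.
B→F = 6 semitones, 1 narrower than the perfect fifth (7), so diminished.

diminished fifth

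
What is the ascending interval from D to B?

major sixth

Counting letters D–E–F–G–A–B gives a sixth.
D→B = 9 semitones, exactly the major sixth.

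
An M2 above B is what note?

B up a major second is C#, so the target letter is C.
From B, a major second is 2 semitones up: C#.

C#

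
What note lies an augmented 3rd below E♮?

Cb

A third below E lands on the letter C.
An augmented third spans 5 semitones, so E moves to pitch class 11. On the letter C that is Cb.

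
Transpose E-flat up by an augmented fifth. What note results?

B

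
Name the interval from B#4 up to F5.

doubly diminished fifth

Counting letters B–C–D–E–F gives a fifth.
B#→F = 5 semitones, 2 narrower than the perfect fifth (7), so doubly diminished.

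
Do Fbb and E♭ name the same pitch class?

Fbb is pitch class 3; Eb is pitch class 3.
All spellings map to pitch class 3, so they are enharmonically equivalent.

Yes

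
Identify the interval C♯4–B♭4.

Counting letters C–D–E–F–G–A–B gives a seventh.
C#→Bb = 9 semitones, 2 narrower than the major seventh (11), so diminished.

diminished seventh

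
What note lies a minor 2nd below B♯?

B down a major second is A, so the target letter is A.
From B#, a minor second is 1 semitone down: A##.

A##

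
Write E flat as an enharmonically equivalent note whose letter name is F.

Eb is pitch class 3. The letter F alone is pitch class 5.
To reach pitch class 3 from F requires an offset of -2 semitones, i.e. double flat: Fbb.

Fbb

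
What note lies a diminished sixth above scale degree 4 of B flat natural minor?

Scale degree 4 of Bb natural minor is Eb.
A diminished sixth (7 semitones) above Eb lands on the letter C, giving Cbb.

Cbb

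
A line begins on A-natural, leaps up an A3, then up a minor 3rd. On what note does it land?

An augmented third up from A is C## (letter C, 5 semitones up).
A minor third up from C## is E# (letter E, 3 semitones up).

E#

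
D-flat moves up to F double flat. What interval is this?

The letter names run D→F, a span of 2 letter steps, so the interval is some kind of third.
Db to Fbb is 2 semitones. A major third is 4, so 2 makes it diminished.

diminished third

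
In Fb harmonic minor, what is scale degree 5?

The Fb harmonic minor scale runs Fb Gb Abb Bbb Cb Dbb Eb.
Degree 5 is Cb.

Cb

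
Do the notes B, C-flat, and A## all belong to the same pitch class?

Yes

B is pitch class 11; Cb is pitch class 11; A## is pitch class 11.
All spellings map to pitch class 11, so they are enharmonically equivalent.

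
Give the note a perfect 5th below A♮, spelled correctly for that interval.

A down a perfect fifth is D, so the target letter is D.
From A, a perfect fifth is 7 semitones down: D.

D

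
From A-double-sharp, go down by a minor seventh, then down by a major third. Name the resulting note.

A minor seventh down from A## is B## (letter B, 10 semitones down).
A major third down from B## is G## (letter G, 4 semitones down).

G##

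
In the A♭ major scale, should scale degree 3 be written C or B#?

C

Each scale degree takes a distinct letter name. Degree 3 of a scale on A must use the letter C.
C and B# are enharmonically the same pitch, but only C uses the letter C, so it is the correct spelling here.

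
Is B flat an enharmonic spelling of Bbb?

Two spellings are enharmonically equivalent only if they share a pitch class.
Here Bb → 10, Bbb → 9; 9 ≠ 10, so they are not.

No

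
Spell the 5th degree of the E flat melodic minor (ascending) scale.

Bb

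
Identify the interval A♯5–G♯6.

Counting letters A–B–C–D–E–F–G gives a seventh.
A#→G# = 10 semitones, 1 narrower than the major seventh (11), so minor.

minor seventh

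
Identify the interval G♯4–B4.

minor third

Counting letters G–A–B gives a third.
G#→B = 3 semitones, 1 narrower than the major third (4), so minor.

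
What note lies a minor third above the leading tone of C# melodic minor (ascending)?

The leading tone of C# melodic minor (ascending) is B#.
A minor third (3 semitones) above B# lands on the letter D, giving D#.

D#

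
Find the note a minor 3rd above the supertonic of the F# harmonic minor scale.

The supertonic of F# harmonic minor is G#.
A minor third (3 semitones) above G# lands on the letter B, giving B.

B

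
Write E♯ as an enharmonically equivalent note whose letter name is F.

F

Plain F sits at the same pitch as E#, so on the letter F the same pitch needs a natural: F.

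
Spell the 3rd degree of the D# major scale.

The D# major scale runs D# E# F## G# A# B# C##.
Degree 3 is F##.

F##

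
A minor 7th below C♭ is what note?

Db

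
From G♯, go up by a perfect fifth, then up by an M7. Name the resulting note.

C##

A perfect fifth up from G# is D# (letter D, 7 semitones up).
A major seventh up from D# is C## (letter C, 11 semitones up).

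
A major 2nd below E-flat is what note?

Db

E down a major second is D, so the target letter is D.
From Eb, a major second is 2 semitones down: Db.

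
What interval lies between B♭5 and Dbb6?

The letter names run B→D, a span of 2 letter steps, so the interval is some kind of third.
Bb to Dbb is 2 semitones. A major third is 4, so 2 makes it diminished.

diminished third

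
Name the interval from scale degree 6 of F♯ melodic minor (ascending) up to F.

Scale degree 6 of F# melodic minor (ascending) is D#.
D# up to F: letters D→F make it a third; 2 semitones makes it diminished.

diminished third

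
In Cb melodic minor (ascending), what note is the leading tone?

Bb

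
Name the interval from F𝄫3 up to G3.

Counting letters F–G gives a second.
Fbb→G = 4 semitones, 2 wider than the major second (2), so doubly augmented.

doubly augmented second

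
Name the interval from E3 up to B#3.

The letter names run E→B, a span of 4 letter steps, so the interval is some kind of fifth.
E to B# is 8 semitones. A perfect fifth is 7, so 8 makes it augmented.

augmented fifth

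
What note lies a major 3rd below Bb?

Gb

B down a major third is G, so the target letter is G.
From Bb, a major third is 4 semitones down: Gb.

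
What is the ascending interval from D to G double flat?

doubly diminished fourth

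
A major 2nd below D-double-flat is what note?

D down a major second is C, so the target letter is C.
From Dbb, a major second is 2 semitones down: Cbb.

Cbb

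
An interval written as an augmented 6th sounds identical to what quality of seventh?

An augmented sixth spans 10 semitones.
A seventh spanning 10 semitones is minor (the major seventh is 11).

minor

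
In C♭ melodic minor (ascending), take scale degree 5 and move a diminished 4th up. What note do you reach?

Cbb

Scale degree 5 of Cb melodic minor (ascending) is Gb.
A diminished fourth (4 semitones) above Gb lands on the letter C, giving Cbb.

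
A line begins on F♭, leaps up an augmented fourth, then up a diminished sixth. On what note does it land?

Gbb

An augmented fourth up from Fb is Bb (letter B, 6 semitones up).
A diminished sixth up from Bb is Gbb (letter G, 7 semitones up).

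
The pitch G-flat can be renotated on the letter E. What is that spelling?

E##

Plain E sits 2 semitones below Gb, so on the letter E the same pitch needs a double sharp: E##.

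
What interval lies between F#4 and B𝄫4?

Counting letters F–G–A–B gives a fourth.
F#→Bbb = 3 semitones, 2 narrower than the perfect fourth (5), so doubly diminished.

doubly diminished fourth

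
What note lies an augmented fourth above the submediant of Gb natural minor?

The submediant of Gb natural minor is Ebb.
An augmented fourth (6 semitones) above Ebb lands on the letter A, giving Ab.

Ab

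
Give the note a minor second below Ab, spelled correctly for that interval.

A down a major second is G, so the target letter is G.
From Ab, a minor second is 1 semitone down: G.

G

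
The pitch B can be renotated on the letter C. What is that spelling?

Cb

B is pitch class 11. The letter C alone is pitch class 0.
To reach pitch class 11 from C requires an offset of -1 semitone, i.e. flat: Cb.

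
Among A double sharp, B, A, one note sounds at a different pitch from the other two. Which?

A

In 12-tone equal temperament, enharmonic equivalents share a pitch class. A## is pitch class 11; B is pitch class 11; A is pitch class 9.
A## and B share pitch class 11, while A is pitch class 9.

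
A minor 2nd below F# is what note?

E#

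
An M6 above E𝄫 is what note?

Cb

E up a major sixth is C#, so the target letter is C.
From Ebb, a major sixth is 9 semitones up: Cb.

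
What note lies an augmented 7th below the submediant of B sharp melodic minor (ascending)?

The submediant of B# melodic minor (ascending) is G##.
An augmented seventh (12 semitones) below G## lands on the letter A, giving A.

A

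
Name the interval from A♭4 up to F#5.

augmented sixth

The letter names run A→F, a span of 5 letter steps, so the interval is some kind of sixth.
Ab to F# is 10 semitones. A major sixth is 9, so 10 makes it augmented.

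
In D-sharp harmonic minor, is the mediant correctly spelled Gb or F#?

Each scale degree takes a distinct letter name. Degree 3 of a scale on D must use the letter F.
F# and Gb are enharmonically the same pitch, but only F# uses the letter F, so it is the correct spelling here.

F#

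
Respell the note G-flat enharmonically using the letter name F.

F#

Gb is pitch class 6. The letter F alone is pitch class 5.
To reach pitch class 6 from F requires an offset of +1 semitone, i.e. sharp: F#.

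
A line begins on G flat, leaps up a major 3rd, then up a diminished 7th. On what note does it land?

Abb

A major third up from Gb is Bb (letter B, 4 semitones up).
A diminished seventh up from Bb is Abb (letter A, 9 semitones up).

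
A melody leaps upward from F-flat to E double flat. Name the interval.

The letter names run F→E, a span of 6 letter steps, so the interval is some kind of seventh.
Fb to Ebb is 10 semitones. A major seventh is 11, so 10 makes it minor.

minor seventh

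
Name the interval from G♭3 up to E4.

The letter names run G→E, a span of 5 letter steps, so the interval is some kind of sixth.
Gb to E is 10 semitones. A major sixth is 9, so 10 makes it augmented.

augmented sixth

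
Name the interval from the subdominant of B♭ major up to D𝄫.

diminished seventh

The subdominant of Bb major is Eb.
Eb up to Dbb: letters E→D make it a seventh; 9 semitones makes it diminished.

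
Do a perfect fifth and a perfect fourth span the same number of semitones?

No

A perfect fifth spans 7 semitones; a perfect fourth spans 5.
The spans differ, so they are not enharmonic equivalents.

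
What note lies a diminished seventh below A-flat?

A down a major seventh is Bb, so the target letter is B.
From Ab, a diminished seventh is 9 semitones down: B.

B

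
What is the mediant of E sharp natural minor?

G#

The E# natural minor scale runs E# F## G# A# B# C# D#.
Degree 3 is G#.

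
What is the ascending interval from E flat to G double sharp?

Counting letters E–F–G gives a third.
Eb→G## = 6 semitones, 2 wider than the major third (4), so doubly augmented.

doubly augmented third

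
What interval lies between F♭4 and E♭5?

Counting letters F–G–A–B–C–D–E gives a seventh.
Fb→Eb = 11 semitones, exactly the major seventh.

major seventh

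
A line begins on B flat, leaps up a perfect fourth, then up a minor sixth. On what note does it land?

Cb

A perfect fourth up from Bb is Eb (letter E, 5 semitones up).
A minor sixth up from Eb is Cb (letter C, 8 semitones up).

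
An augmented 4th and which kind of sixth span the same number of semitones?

An augmented fourth spans 6 semitones.
A sixth spanning 6 semitones is doubly diminished (the major sixth is 9).

doubly diminished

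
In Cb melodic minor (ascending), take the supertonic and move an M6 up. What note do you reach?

Bb

The supertonic of Cb melodic minor (ascending) is Db.
A major sixth (9 semitones) above Db lands on the letter B, giving Bb.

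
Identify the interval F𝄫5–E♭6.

Counting letters F–G–A–B–C–D–E gives a seventh.
Fbb→Eb = 12 semitones, 1 wider than the major seventh (11), so augmented.

augmented seventh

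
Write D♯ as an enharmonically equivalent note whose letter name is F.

Plain F sits 2 semitones above D#, so on the letter F the same pitch needs a double flat: Fbb.

Fbb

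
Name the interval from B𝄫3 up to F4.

augmented fifth

The letter names run B→F, a span of 4 letter steps, so the interval is some kind of fifth.
Bbb to F is 8 semitones. A perfect fifth is 7, so 8 makes it augmented.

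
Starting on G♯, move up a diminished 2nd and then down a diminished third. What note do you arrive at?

F#

A diminished second up from G# is Ab (letter A, 0 semitones up).
A diminished third down from Ab is F# (letter F, 2 semitones down).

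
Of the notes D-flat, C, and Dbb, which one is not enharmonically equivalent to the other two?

In 12-tone equal temperament, enharmonic equivalents share a pitch class. Db is pitch class 1; C is pitch class 0; Dbb is pitch class 0.
C and Dbb share pitch class 0, while Db is pitch class 1.

Db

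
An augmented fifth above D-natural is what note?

A#

A fifth above D lands on the letter A.
An augmented fifth spans 8 semitones, so D moves to pitch class 10. On the letter A that is A#.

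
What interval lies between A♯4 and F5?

diminished sixth

Counting letters A–B–C–D–E–F gives a sixth.
A#→F = 7 semitones, 2 narrower than the major sixth (9), so diminished.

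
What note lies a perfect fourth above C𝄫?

Fbb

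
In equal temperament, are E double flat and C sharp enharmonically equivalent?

No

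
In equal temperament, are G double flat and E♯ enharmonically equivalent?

Yes

Gbb is pitch class 5; E# is pitch class 5.
All spellings map to pitch class 5, so they are enharmonically equivalent.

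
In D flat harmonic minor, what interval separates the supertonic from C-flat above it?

The supertonic of Db harmonic minor is Eb.
Eb up to Cb: letters E→C make it a sixth; 8 semitones makes it minor.

minor sixth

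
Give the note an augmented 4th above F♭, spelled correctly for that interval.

F up a perfect fourth is Bb, so the target letter is B.
From Fb, an augmented fourth is 6 semitones up: Bb.

Bb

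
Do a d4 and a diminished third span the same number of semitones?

A diminished fourth spans 4 semitones; a diminished third spans 2.
The spans differ, so they are not enharmonic equivalents.

No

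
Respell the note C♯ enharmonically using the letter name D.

C# is pitch class 1. The letter D alone is pitch class 2.
To reach pitch class 1 from D requires an offset of -1 semitone, i.e. flat: Db.

Db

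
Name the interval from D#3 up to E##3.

The letter names run D→E, a span of 1 letter step, so the interval is some kind of second.
D# to E## is 3 semitones. A major second is 2, so 3 makes it augmented.

augmented second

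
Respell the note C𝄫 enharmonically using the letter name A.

Cbb is pitch class 10. The letter A alone is pitch class 9.
To reach pitch class 10 from A requires an offset of +1 semitone, i.e. sharp: A#.

A#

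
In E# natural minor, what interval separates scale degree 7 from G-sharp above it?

Scale degree 7 of E# natural minor is D#.
D# up to G#: letters D→G make it a fourth; 5 semitones makes it perfect.

perfect fourth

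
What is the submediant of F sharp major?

D#

The F# major scale runs F# G# A# B C# D# E#.
Degree 6 is D#.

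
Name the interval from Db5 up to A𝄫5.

Counting letters D–E–F–G–A gives a fifth.
Db→Abb = 6 semitones, 1 narrower than the perfect fifth (7), so diminished.

diminished fifth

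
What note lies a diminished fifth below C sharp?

F##

C down a perfect fifth is F, so the target letter is F.
From C#, a diminished fifth is 6 semitones down: F##.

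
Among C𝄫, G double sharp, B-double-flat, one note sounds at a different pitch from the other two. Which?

In 12-tone equal temperament, enharmonic equivalents share a pitch class. Cbb is pitch class 10; G## is pitch class 9; Bbb is pitch class 9.
G## and Bbb share pitch class 9, while Cbb is pitch class 10.

Cbb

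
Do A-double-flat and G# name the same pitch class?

Abb is pitch class 7; G# is pitch class 8.
The pitch classes differ (7 vs. 8), so they are not enharmonic equivalents.

No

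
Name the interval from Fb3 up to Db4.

major sixth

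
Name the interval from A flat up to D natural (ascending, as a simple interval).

The letter names run A→D, a span of 3 letter steps, so the interval is some kind of fourth.
Ab to D is 6 semitones. A perfect fourth is 5, so 6 makes it augmented.

augmented fourth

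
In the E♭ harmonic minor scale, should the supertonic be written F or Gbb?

Each scale degree takes a distinct letter name. Degree 2 of a scale on E must use the letter F.
F and Gbb are enharmonically the same pitch, but only F uses the letter F, so it is the correct spelling here.

F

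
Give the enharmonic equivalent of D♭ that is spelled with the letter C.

Plain C sits 1 semitone below Db, so on the letter C the same pitch needs a sharp: C#.

C#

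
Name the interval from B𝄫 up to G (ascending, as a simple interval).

augmented sixth

Counting letters B–C–D–E–F–G gives a sixth.
Bbb→G = 10 semitones, 1 wider than the major sixth (9), so augmented.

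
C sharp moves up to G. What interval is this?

diminished fifth

Counting letters C–D–E–F–G gives a fifth.
C#→G = 6 semitones, 1 narrower than the perfect fifth (7), so diminished.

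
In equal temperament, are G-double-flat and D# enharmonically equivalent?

Two spellings are enharmonically equivalent only if they share a pitch class.
Here Gbb → 5, D# → 3; 3 ≠ 5, so they are not.

No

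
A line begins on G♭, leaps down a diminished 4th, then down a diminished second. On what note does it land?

A diminished fourth down from Gb is D (letter D, 4 semitones down).
A diminished second down from D is C## (letter C, 0 semitones down).

C##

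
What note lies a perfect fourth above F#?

B

F up a perfect fourth is Bb, so the target letter is B.
From F#, a perfect fourth is 5 semitones up: B.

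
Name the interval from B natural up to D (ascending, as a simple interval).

Counting letters B–C–D gives a third.
B→D = 3 semitones, 1 narrower than the major third (4), so minor.

minor third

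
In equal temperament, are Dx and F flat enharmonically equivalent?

D## is pitch class 4; Fb is pitch class 4.
All spellings map to pitch class 4, so they are enharmonically equivalent.

Yes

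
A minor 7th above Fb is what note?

Ebb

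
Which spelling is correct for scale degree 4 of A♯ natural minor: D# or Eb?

D#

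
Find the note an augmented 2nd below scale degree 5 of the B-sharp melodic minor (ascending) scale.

E

Scale degree 5 of B# melodic minor (ascending) is F##.
An augmented second (3 semitones) below F## lands on the letter E, giving E.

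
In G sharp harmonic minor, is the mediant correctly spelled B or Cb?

B

Each scale degree takes a distinct letter name. Degree 3 of a scale on G must use the letter B.
B and Cb are enharmonically the same pitch, but only B uses the letter B, so it is the correct spelling here.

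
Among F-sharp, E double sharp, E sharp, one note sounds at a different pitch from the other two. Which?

E#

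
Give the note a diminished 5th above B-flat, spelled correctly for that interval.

A fifth above B lands on the letter F.
A diminished fifth spans 6 semitones, so Bb moves to pitch class 4. On the letter F that is Fb.

Fb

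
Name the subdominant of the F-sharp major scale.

B

The F# major scale runs F# G# A# B C# D# E#.
Degree 4 is B.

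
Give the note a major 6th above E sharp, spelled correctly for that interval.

C##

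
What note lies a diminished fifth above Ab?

Ebb

A fifth above A lands on the letter E.
A diminished fifth spans 6 semitones, so Ab moves to pitch class 2. On the letter E that is Ebb.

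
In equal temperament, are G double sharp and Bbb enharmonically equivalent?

G## = pitch class 9 and Bbb = pitch class 9 — the same pitch class, so they are enharmonic equivalents.

Yes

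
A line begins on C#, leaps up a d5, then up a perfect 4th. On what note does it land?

C

A diminished fifth up from C# is G (letter G, 6 semitones up).
A perfect fourth up from G is C (letter C, 5 semitones up).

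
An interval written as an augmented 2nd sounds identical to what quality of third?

minor

An augmented second spans 3 semitones.
A third spanning 3 semitones is minor (the major third is 4).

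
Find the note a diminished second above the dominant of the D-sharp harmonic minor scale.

Bb

The dominant of D# harmonic minor is A#.
A diminished second (0 semitones) above A# lands on the letter B, giving Bb.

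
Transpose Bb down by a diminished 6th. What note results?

B down a major sixth is D, so the target letter is D.
From Bb, a diminished sixth is 7 semitones down: D#.

D#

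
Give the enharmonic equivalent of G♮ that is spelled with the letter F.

F##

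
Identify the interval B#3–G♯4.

minor sixth

Counting letters B–C–D–E–F–G gives a sixth.
B#→G# = 8 semitones, 1 narrower than the major sixth (9), so minor.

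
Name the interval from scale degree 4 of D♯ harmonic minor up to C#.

perfect fourth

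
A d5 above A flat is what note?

Ebb

A up a perfect fifth is E, so the target letter is E.
From Ab, a diminished fifth is 6 semitones up: Ebb.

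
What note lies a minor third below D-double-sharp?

D down a major third is Bb, so the target letter is B.
From D##, a minor third is 3 semitones down: B##.

B##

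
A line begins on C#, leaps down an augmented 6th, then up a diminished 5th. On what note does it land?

Bbb

An augmented sixth down from C# is Eb (letter E, 10 semitones down).
A diminished fifth up from Eb is Bbb (letter B, 6 semitones up).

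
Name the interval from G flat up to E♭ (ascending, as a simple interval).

major sixth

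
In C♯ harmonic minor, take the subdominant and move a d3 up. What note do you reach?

The subdominant of C# harmonic minor is F#.
A diminished third (2 semitones) above F# lands on the letter A, giving Ab.

Ab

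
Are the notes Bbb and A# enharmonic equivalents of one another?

No

Two spellings are enharmonically equivalent only if they share a pitch class.
Here Bbb → 9, A# → 10; 9 ≠ 10, so they are not.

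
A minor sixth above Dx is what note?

D up a major sixth is B, so the target letter is B.
From D##, a minor sixth is 8 semitones up: B#.

B#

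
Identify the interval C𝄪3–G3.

doubly diminished fifth

The letter names run C→G, a span of 4 letter steps, so the interval is some kind of fifth.
C## to G is 5 semitones. A perfect fifth is 7, so 5 makes it doubly diminished.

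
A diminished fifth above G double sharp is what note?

A fifth above G lands on the letter D.
A diminished fifth spans 6 semitones, so G## moves to pitch class 3. On the letter D that is D#.

D#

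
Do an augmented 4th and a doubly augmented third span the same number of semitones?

Yes

An augmented fourth spans 6 semitones; a doubly augmented third spans 6.
They are enharmonically equivalent.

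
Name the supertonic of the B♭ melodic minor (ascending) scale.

The Bb melodic minor (ascending) scale runs Bb C Db Eb F G A.
Degree 2 is C.

C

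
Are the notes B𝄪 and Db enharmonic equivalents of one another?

Yes

B## is pitch class 1; Db is pitch class 1.
All spellings map to pitch class 1, so they are enharmonically equivalent.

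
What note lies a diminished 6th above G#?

Eb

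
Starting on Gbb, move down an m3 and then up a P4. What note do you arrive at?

A minor third down from Gbb is Ebb (letter E, 3 semitones down).
A perfect fourth up from Ebb is Abb (letter A, 5 semitones up).

Abb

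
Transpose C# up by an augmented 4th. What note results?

F##

A fourth above C lands on the letter F.
An augmented fourth spans 6 semitones, so C# moves to pitch class 7. On the letter F that is F##.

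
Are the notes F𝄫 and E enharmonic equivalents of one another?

Fbb is pitch class 3; E is pitch class 4.
The pitch classes differ (3 vs. 4), so they are not enharmonic equivalents.

No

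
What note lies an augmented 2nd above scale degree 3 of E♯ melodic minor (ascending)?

A##

Scale degree 3 of E# melodic minor (ascending) is G#.
An augmented second (3 semitones) above G# lands on the letter A, giving A##.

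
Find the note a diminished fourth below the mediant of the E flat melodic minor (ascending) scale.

D

The mediant of Eb melodic minor (ascending) is Gb.
A diminished fourth (4 semitones) below Gb lands on the letter D, giving D.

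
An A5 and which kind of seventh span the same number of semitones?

doubly diminished

An augmented fifth spans 8 semitones.
A seventh spanning 8 semitones is doubly diminished (the major seventh is 11).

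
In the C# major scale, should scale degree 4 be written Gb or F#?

F#

Each scale degree takes a distinct letter name. Degree 4 of a scale on C must use the letter F.
F# and Gb are enharmonically the same pitch, but only F# uses the letter F, so it is the correct spelling here.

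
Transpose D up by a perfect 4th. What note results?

A fourth above D lands on the letter G.
A perfect fourth spans 5 semitones, so D moves to pitch class 7. On the letter G that is G.

G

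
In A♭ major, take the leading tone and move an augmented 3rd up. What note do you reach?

B#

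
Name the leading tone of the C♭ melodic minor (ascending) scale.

Bb

The Cb melodic minor (ascending) scale runs Cb Db Ebb Fb Gb Ab Bb.
Degree 7 is Bb.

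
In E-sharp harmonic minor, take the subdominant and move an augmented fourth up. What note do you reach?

The subdominant of E# harmonic minor is A#.
An augmented fourth (6 semitones) above A# lands on the letter D, giving D##.

D##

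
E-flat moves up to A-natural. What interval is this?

The letter names run E→A, a span of 3 letter steps, so the interval is some kind of fourth.
Eb to A is 6 semitones. A perfect fourth is 5, so 6 makes it augmented.

augmented fourth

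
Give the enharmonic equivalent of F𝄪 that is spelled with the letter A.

Abb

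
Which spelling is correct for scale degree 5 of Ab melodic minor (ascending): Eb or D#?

Eb

Each scale degree takes a distinct letter name. Degree 5 of a scale on A must use the letter E.
Eb and D# are enharmonically the same pitch, but only Eb uses the letter E, so it is the correct spelling here.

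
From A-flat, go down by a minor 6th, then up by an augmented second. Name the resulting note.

A minor sixth down from Ab is C (letter C, 8 semitones down).
An augmented second up from C is D# (letter D, 3 semitones up).

D#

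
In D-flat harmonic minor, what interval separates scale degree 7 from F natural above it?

perfect fourth

Scale degree 7 of Db harmonic minor is C.
C up to F: letters C→F make it a fourth; 5 semitones makes it perfect.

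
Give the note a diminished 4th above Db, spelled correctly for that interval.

A fourth above D lands on the letter G.
A diminished fourth spans 4 semitones, so Db moves to pitch class 5. On the letter G that is Gbb.

Gbb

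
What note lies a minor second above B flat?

B up a major second is C#, so the target letter is C.
From Bb, a minor second is 1 semitone up: Cb.

Cb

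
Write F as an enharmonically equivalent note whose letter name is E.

E#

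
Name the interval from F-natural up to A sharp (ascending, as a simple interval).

augmented third

The letter names run F→A, a span of 2 letter steps, so the interval is some kind of third.
F to A# is 5 semitones. A major third is 4, so 5 makes it augmented.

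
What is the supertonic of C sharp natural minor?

D#

Degree 2 takes the letter 1 step above C, which is D.
In natural minor, degree 2 sits 2 semitones above the tonic. C# + 2 semitones is pitch class 3, spelled on D as D#.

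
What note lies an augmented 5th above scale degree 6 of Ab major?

Scale degree 6 of Ab major is F.
An augmented fifth (8 semitones) above F lands on the letter C, giving C#.

C#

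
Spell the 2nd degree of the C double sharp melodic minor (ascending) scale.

Degree 2 takes the letter 1 step above C, which is D.
In melodic minor (ascending), degree 2 sits 2 semitones above the tonic. C## + 2 semitones is pitch class 4, spelled on D as D##.

D##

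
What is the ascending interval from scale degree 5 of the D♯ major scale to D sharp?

Scale degree 5 of D# major is A#.
A# up to D#: letters A→D make it a fourth; 5 semitones makes it perfect.

perfect fourth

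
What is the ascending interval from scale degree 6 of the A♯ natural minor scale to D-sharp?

Scale degree 6 of A# natural minor is F#.
F# up to D#: letters F→D make it a sixth; 9 semitones makes it major.

major sixth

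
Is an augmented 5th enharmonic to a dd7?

Yes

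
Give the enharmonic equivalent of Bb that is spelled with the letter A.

Bb is pitch class 10. The letter A alone is pitch class 9.
To reach pitch class 10 from A requires an offset of +1 semitone, i.e. sharp: A#.

A#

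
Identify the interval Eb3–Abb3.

diminished fourth

The letter names run E→A, a span of 3 letter steps, so the interval is some kind of fourth.
Eb to Abb is 4 semitones. A perfect fourth is 5, so 4 makes it diminished.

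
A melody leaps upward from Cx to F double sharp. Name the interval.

perfect fourth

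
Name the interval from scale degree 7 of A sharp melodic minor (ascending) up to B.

diminished third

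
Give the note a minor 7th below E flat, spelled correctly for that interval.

A seventh below E lands on the letter F.
A minor seventh spans 10 semitones, so Eb moves to pitch class 5. On the letter F that is F.

F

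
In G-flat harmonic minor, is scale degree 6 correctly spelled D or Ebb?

Ebb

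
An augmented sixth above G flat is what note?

G up a major sixth is E, so the target letter is E.
From Gb, an augmented sixth is 10 semitones up: E.

E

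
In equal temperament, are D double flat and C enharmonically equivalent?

Yes

Dbb = pitch class 0 and C = pitch class 0 — the same pitch class, so they are enharmonic equivalents.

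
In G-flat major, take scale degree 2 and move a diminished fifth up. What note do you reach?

Ebb

Scale degree 2 of Gb major is Ab.
A diminished fifth (6 semitones) above Ab lands on the letter E, giving Ebb.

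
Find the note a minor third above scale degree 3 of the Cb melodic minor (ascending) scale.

Scale degree 3 of Cb melodic minor (ascending) is Ebb.
A minor third (3 semitones) above Ebb lands on the letter G, giving Gbb.

Gbb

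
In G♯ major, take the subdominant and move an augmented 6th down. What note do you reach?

The subdominant of G# major is C#.
An augmented sixth (10 semitones) below C# lands on the letter E, giving Eb.

Eb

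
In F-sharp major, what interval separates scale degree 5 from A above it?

minor sixth

Scale degree 5 of F# major is C#.
C# up to A: letters C→A make it a sixth; 8 semitones makes it minor.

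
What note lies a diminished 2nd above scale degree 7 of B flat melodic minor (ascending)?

Bbb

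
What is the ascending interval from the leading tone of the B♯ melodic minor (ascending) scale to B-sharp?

minor second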